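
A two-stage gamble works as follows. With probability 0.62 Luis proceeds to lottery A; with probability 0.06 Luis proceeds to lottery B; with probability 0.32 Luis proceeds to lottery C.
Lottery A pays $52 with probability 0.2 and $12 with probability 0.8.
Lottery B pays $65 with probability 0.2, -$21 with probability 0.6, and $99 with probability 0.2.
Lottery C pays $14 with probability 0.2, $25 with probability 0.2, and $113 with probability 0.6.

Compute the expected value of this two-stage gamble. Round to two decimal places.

$37.80

EV(A) = 0.2 × 52 + 0.8 × 12 = 10.4 + 9.6 = 20
EV(B) = 0.2 × 65 + 0.6 × (-21) + 0.2 × 99 = 13 − 12.6 + 19.8 = 20.2
EV(C) = 0.2 × 14 + 0.2 × 25 + 0.6 × 113 = 2.8 + 5 + 67.8 = 75.6
Overall = 0.62 × 20 + 0.06 × 20.2 + 0.32 × 75.6 = 12.4 + 1.212 + 24.192 = 37.804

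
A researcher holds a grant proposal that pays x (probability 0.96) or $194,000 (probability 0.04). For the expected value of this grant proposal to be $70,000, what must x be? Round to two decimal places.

0.96·x + 0.04·194000 = 70000
0.96·x = 70000 − 7760 = 62240
x = 62240 / 0.96 = 64833.3333

x = $64,833.33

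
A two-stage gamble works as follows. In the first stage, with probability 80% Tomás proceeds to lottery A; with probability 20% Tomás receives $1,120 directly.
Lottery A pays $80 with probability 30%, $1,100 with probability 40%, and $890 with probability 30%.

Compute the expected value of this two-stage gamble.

$808.80

EV(A) = 0.3 × 80 + 0.4 × 1100 + 0.3 × 890 = 24 + 440 + 267 = 731
Branch B: 1120 (certain)
Overall = 0.8 × 731 + 0.2 × 1120 = 584.8 + 224 = 808.8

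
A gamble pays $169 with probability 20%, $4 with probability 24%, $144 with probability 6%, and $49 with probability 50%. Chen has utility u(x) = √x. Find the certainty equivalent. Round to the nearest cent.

$53.29

E[u] = 0.2·√169 + 0.24·√4 + 0.06·√144 + 0.5·√49 = 0.2·13 + 0.24·2 + 0.06·12 + 0.5·7 = 7.3
CE = (7.3)² = 53.29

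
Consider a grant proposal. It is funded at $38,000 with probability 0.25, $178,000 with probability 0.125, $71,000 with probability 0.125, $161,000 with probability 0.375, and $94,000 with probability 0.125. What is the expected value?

$112,750

EV = 0.25 × 38000 + 0.125 × 178000 + 0.125 × 71000 + 0.375 × 161000 + 0.125 × 94000 = 9500 + 22250 + 8875 + 60375 + 11750 = 112750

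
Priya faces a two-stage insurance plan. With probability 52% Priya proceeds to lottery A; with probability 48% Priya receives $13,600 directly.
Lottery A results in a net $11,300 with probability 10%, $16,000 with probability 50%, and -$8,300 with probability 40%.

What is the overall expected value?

$9,549.20

EV(A) = 0.1 × 11300 + 0.5 × 16000 + 0.4 × (-8300) = 1130 + 8000 − 3320 = 5810
Branch B: 13600 (certain)
Overall = 0.52 × 5810 + 0.48 × 13600 = 3021.2 + 6528 = 9549.2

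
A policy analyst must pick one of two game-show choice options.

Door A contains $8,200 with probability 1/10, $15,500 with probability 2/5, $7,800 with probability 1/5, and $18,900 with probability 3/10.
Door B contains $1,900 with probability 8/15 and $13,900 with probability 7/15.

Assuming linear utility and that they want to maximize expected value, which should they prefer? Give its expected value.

Door A = 1/10 × 8200 + 2/5 × 15500 + 1/5 × 7800 + 3/10 × 18900 = 820 + 6200 + 1560 + 5670 = 14250
Door B = 8/15 × 1900 + 7/15 × 13900 = 1013.3333 + 6486.6667 = 7500

Door A ($14,250)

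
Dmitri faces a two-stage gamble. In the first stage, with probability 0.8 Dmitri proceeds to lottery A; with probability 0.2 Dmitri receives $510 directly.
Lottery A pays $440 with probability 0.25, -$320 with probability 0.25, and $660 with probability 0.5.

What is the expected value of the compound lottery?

$390

EV(A) = 0.25 × 440 + 0.25 × (-320) + 0.5 × 660 = 110 − 80 + 330 = 360
Branch B: 510 (certain)
Overall = 0.8 × 360 + 0.2 × 510 = 288 + 102 = 390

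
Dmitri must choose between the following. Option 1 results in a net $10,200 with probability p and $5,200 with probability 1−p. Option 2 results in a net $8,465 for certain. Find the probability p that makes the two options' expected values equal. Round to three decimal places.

p = 0.653

p·10200 + (1−p)·5200 = 8465
5000p + 5200 = 8465
p = (8465 − 5200) / 5000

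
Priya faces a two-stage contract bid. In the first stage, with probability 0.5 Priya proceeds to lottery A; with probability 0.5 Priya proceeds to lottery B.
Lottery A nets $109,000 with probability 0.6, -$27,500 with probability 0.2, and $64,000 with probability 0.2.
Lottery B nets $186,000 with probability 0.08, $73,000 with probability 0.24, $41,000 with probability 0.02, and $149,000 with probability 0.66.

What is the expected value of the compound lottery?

$102,130

EV(A) = 0.6 × 109000 + 0.2 × (-27500) + 0.2 × 64000 = 65400 − 5500 + 12800 = 72700
EV(B) = 0.08 × 186000 + 0.24 × 73000 + 0.02 × 41000 + 0.66 × 149000 = 14880 + 17520 + 820 + 98340 = 131560
Overall = 0.5 × 72700 + 0.5 × 131560 = 36350 + 65780 = 102130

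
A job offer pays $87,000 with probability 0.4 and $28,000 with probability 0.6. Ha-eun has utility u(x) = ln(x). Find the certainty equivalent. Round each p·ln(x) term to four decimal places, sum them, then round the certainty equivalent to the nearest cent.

E[u] = 0.4·ln(87000) + 0.6·ln(28000) = 4.5495 + 6.1440 = 10.6935
CE = e^10.6935 ≈ 44068.48

$44,068.48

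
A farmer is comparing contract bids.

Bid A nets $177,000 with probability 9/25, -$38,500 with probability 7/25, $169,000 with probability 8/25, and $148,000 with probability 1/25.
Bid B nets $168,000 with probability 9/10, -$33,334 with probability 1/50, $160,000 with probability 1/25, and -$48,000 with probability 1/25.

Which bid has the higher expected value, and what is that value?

Bid B ($155,013.32)

Bid A = 9/25 × 177000 + 7/25 × (-38500) + 8/25 × 169000 + 1/25 × 148000 = 63720 − 10780 + 54080 + 5920 = 112940
Bid B = 9/10 × 168000 + 1/50 × (-33334) + 1/25 × 160000 + 1/25 × (-48000) = 151200 − 666.68 + 6400 − 1920 = 155013.32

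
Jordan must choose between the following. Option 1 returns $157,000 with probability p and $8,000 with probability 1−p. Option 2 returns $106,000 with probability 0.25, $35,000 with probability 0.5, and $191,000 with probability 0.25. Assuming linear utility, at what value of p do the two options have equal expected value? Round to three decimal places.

EV(Option 2) = 0.25 × 106000 + 0.5 × 35000 + 0.25 × 191000 = 26500 + 17500 + 47750 = 91750
p·157000 + (1−p)·8000 = 91750
149000p + 8000 = 91750
p = (91750 − 8000) / 149000

p = 0.562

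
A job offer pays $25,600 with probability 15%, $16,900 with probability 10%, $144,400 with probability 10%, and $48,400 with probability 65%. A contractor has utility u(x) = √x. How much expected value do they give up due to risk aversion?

$3,906

E[u] = 0.15·√25600 + 0.1·√16900 + 0.1·√144400 + 0.65·√48400 = 0.15·160 + 0.1·130 + 0.1·380 + 0.65·220 = 218
CE = (218)² = 47524
Risk premium = EV − CE = 51430 − 47524 = 3906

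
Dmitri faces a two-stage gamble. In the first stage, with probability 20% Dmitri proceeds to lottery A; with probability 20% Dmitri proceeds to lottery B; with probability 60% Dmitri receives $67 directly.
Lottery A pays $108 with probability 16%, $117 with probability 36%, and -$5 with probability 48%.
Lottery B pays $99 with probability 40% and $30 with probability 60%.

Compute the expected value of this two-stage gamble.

$63.12

EV(A) = 0.16 × 108 + 0.36 × 117 + 0.48 × (-5) = 17.28 + 42.12 − 2.4 = 57
EV(B) = 0.4 × 99 + 0.6 × 30 = 39.6 + 18 = 57.6
Branch C: 67 (certain)
Overall = 0.2 × 57 + 0.2 × 57.6 + 0.6 × 67 = 11.4 + 11.52 + 40.2 = 63.12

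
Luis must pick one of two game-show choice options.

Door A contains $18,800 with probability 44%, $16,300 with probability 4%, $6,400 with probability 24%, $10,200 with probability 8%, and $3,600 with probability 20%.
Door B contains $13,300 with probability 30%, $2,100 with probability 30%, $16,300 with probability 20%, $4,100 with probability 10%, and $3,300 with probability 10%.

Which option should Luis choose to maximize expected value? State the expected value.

Door A = 0.44 × 18800 + 0.04 × 16300 + 0.24 × 6400 + 0.08 × 10200 + 0.2 × 3600 = 8272 + 652 + 1536 + 816 + 720 = 11996
Door B = 0.3 × 13300 + 0.3 × 2100 + 0.2 × 16300 + 0.1 × 4100 + 0.1 × 3300 = 3990 + 630 + 3260 + 410 + 330 = 8620

Door A ($11,996)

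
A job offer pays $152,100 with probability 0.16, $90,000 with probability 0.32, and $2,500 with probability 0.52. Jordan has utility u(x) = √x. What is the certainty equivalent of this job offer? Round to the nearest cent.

E[u] = 0.16·√152100 + 0.32·√90000 + 0.52·√2500 = 0.16·390 + 0.32·300 + 0.52·50 = 184.4
CE = (184.4)² = 34003.36

$34,003.36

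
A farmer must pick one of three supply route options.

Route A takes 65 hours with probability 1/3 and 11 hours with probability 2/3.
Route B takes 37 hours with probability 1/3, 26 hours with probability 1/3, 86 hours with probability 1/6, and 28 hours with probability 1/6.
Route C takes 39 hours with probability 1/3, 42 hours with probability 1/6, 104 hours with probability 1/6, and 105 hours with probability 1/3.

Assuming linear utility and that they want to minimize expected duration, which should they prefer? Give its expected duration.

Route A = 1/3 × 65 + 2/3 × 11 = 21.6667 + 7.3333 = 29
Route B = 1/3 × 37 + 1/3 × 26 + 1/6 × 86 + 1/6 × 28 = 12.3333 + 8.6667 + 14.3333 + 4.6667 = 40
Route C = 1/3 × 39 + 1/6 × 42 + 1/6 × 104 + 1/3 × 105 = 13 + 7 + 17.3333 + 35 = 72.3333

Route A (29 hours)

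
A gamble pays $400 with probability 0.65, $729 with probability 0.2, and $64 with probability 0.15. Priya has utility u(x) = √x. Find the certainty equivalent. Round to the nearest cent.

E[u] = 0.65·√400 + 0.2·√729 + 0.15·√64 = 0.65·20 + 0.2·27 + 0.15·8 = 19.6
CE = (19.6)² = 384.16

$384.16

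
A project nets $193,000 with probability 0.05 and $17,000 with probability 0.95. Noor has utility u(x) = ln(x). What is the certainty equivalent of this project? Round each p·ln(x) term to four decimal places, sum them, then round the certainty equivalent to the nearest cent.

E[u] = 0.05·ln(193000) + 0.95·ln(17000) = 0.6085 + 9.2539 = 9.8624
CE = e^9.8624 ≈ 19194.90

$19,194.90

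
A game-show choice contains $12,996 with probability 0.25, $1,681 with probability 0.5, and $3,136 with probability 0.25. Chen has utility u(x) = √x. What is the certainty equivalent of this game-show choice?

E[u] = 0.25·√12996 + 0.5·√1681 + 0.25·√3136 = 0.25·114 + 0.5·41 + 0.25·56 = 63
CE = (63)² = 3969

$3,969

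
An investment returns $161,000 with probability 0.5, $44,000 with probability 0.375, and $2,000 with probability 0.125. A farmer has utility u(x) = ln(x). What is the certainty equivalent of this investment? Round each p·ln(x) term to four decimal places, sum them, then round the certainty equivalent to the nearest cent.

$57,193.76

E[u] = 0.5·ln(161000) + 0.375·ln(44000) + 0.125·ln(2000) = 5.9946 + 4.0095 + 0.9501 = 10.9542
CE = e^10.9542 ≈ 57193.76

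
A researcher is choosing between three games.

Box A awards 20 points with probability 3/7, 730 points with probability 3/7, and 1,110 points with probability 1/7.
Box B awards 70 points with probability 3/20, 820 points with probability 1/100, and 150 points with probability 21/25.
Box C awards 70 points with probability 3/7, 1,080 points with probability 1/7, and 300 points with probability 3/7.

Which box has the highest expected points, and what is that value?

Box A = 3/7 × 20 + 3/7 × 730 + 1/7 × 1110 = 8.5714 + 312.8571 + 158.5714 = 480
Box B = 3/20 × 70 + 1/100 × 820 + 21/25 × 150 = 10.5 + 8.2 + 126 = 144.7
Box C = 3/7 × 70 + 1/7 × 1080 + 3/7 × 300 = 30 + 154.2857 + 128.5714 = 312.8571

Box A (480 points)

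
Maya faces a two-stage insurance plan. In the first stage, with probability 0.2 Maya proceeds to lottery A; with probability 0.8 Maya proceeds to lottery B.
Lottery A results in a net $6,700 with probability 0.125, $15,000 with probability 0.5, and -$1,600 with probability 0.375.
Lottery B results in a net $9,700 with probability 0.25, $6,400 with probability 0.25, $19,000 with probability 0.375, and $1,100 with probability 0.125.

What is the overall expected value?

$10,577.50

EV(A) = 0.125 × 6700 + 0.5 × 15000 + 0.375 × (-1600) = 837.5 + 7500 − 600 = 7737.5
EV(B) = 0.25 × 9700 + 0.25 × 6400 + 0.375 × 19000 + 0.125 × 1100 = 2425 + 1600 + 7125 + 137.5 = 11287.5
Overall = 0.2 × 7737.5 + 0.8 × 11287.5 = 1547.5 + 9030 = 10577.5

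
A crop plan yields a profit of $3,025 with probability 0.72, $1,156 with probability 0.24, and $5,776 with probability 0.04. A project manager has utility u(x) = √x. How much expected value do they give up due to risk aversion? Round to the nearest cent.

$105.84

E[u] = 0.72·√3025 + 0.24·√1156 + 0.04·√5776 = 0.72·55 + 0.24·34 + 0.04·76 = 50.8
CE = (50.8)² = 2580.64
Risk premium = EV − CE = 2686.48 − 2580.64 = 105.84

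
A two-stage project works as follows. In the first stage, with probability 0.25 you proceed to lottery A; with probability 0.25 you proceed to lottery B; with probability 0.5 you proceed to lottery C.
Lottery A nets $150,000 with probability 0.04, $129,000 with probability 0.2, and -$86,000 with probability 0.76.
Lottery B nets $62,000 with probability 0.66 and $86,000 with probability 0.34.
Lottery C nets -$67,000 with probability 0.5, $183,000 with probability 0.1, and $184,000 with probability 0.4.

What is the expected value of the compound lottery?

$38,350

EV(A) = 0.04 × 150000 + 0.2 × 129000 + 0.76 × (-86000) = 6000 + 25800 − 65360 = -33560
EV(B) = 0.66 × 62000 + 0.34 × 86000 = 40920 + 29240 = 70160
EV(C) = 0.5 × (-67000) + 0.1 × 183000 + 0.4 × 184000 = -33500 + 18300 + 73600 = 58400
Overall = 0.25 × (-33560) + 0.25 × 70160 + 0.5 × 58400 = -8390 + 17540 + 29200 = 38350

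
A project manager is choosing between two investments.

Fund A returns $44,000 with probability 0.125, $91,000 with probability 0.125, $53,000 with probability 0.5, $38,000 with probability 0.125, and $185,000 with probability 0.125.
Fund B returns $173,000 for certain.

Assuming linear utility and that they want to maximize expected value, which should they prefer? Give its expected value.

Fund A = 0.125 × 44000 + 0.125 × 91000 + 0.5 × 53000 + 0.125 × 38000 + 0.125 × 185000 = 5500 + 11375 + 26500 + 4750 + 23125 = 71250
Fund B: 173000 (certain)

Fund B ($173,000)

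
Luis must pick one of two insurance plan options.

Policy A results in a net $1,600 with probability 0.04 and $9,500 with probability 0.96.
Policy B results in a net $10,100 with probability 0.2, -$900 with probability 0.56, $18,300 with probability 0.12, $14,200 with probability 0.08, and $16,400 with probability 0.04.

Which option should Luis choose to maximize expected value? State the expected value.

Policy A = 0.04 × 1600 + 0.96 × 9500 = 64 + 9120 = 9184
Policy B = 0.2 × 10100 + 0.56 × (-900) + 0.12 × 18300 + 0.08 × 14200 + 0.04 × 16400 = 2020 − 504 + 2196 + 1136 + 656 = 5504

Policy A ($9,184)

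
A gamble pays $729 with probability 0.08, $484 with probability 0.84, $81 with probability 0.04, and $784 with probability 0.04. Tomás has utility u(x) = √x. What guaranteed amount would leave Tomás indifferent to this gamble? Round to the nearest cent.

$489.29

E[u] = 0.08·√729 + 0.84·√484 + 0.04·√81 + 0.04·√784 = 0.08·27 + 0.84·22 + 0.04·9 + 0.04·28 = 22.12
CE = (22.12)² = 489.2944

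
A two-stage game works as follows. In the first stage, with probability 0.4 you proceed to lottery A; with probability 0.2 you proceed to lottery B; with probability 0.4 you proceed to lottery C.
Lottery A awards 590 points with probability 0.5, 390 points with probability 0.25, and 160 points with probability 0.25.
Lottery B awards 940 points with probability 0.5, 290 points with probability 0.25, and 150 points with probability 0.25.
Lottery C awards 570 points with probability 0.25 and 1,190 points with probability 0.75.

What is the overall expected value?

EV(A) = 0.5 × 590 + 0.25 × 390 + 0.25 × 160 = 295 + 97.5 + 40 = 432.5
EV(B) = 0.5 × 940 + 0.25 × 290 + 0.25 × 150 = 470 + 72.5 + 37.5 = 580
EV(C) = 0.25 × 570 + 0.75 × 1190 = 142.5 + 892.5 = 1035
Overall = 0.4 × 432.5 + 0.2 × 580 + 0.4 × 1035 = 173 + 116 + 414 = 703

703 points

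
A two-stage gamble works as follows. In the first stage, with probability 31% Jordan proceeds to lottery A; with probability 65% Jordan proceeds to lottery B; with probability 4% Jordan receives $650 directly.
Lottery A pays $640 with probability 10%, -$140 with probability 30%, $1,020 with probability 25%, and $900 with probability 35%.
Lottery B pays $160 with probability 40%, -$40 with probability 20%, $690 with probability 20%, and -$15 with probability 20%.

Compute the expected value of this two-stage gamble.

EV(A) = 0.1 × 640 + 0.3 × (-140) + 0.25 × 1020 + 0.35 × 900 = 64 − 42 + 255 + 315 = 592
EV(B) = 0.4 × 160 + 0.2 × (-40) + 0.2 × 690 + 0.2 × (-15) = 64 − 8 + 138 − 3 = 191
Branch C: 650 (certain)
Overall = 0.31 × 592 + 0.65 × 191 + 0.04 × 650 = 183.52 + 124.15 + 26 = 333.67

$333.67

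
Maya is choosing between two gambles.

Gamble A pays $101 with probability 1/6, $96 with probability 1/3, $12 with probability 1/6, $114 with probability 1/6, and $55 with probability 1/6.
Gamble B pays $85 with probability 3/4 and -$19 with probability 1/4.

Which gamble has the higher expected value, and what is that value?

Gamble A = 1/6 × 101 + 1/3 × 96 + 1/6 × 12 + 1/6 × 114 + 1/6 × 55 = 16.8333 + 32 + 2 + 19 + 9.1667 = 79
Gamble B = 3/4 × 85 + 1/4 × (-19) = 63.75 − 4.75 = 59

Gamble A ($79)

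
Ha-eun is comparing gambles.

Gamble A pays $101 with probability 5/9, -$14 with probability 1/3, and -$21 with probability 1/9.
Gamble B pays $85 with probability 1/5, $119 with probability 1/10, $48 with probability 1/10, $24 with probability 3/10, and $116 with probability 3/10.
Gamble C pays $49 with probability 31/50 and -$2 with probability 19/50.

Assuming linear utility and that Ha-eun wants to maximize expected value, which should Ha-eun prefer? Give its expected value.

Gamble A = 5/9 × 101 + 1/3 × (-14) + 1/9 × (-21) = 56.1111 − 4.6667 − 2.3333 = 49.1111
Gamble B = 1/5 × 85 + 1/10 × 119 + 1/10 × 48 + 3/10 × 24 + 3/10 × 116 = 17 + 11.9 + 4.8 + 7.2 + 34.8 = 75.7
Gamble C = 31/50 × 49 + 19/50 × (-2) = 30.38 − 0.76 = 29.62

Gamble B ($75.70)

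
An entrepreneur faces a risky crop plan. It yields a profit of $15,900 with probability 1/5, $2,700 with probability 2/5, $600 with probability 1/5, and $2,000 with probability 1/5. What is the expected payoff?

$4,780

EV = 1/5 × 15900 + 2/5 × 2700 + 1/5 × 600 + 1/5 × 2000 = 3180 + 1080 + 120 + 400 = 4780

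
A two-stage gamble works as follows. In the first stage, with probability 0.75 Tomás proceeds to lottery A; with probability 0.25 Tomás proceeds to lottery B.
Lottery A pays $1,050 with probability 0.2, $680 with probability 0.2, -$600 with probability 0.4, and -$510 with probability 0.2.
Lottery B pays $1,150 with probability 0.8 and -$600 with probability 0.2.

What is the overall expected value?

EV(A) = 0.2 × 1050 + 0.2 × 680 + 0.4 × (-600) + 0.2 × (-510) = 210 + 136 − 240 − 102 = 4
EV(B) = 0.8 × 1150 + 0.2 × (-600) = 920 − 120 = 800
Overall = 0.75 × 4 + 0.25 × 800 = 3 + 200 = 203

$203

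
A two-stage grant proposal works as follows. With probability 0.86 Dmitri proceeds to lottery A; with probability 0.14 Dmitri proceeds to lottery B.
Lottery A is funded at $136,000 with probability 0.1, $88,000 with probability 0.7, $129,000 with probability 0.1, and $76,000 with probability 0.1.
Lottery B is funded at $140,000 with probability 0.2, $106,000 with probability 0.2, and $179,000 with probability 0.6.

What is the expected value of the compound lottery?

$104,226

EV(A) = 0.1 × 136000 + 0.7 × 88000 + 0.1 × 129000 + 0.1 × 76000 = 13600 + 61600 + 12900 + 7600 = 95700
EV(B) = 0.2 × 140000 + 0.2 × 106000 + 0.6 × 179000 = 28000 + 21200 + 107400 = 156600
Overall = 0.86 × 95700 + 0.14 × 156600 = 82302 + 21924 = 104226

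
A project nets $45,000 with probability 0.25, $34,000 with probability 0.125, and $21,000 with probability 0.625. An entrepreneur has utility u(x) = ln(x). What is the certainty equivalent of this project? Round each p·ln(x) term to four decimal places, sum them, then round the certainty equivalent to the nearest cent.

E[u] = 0.25·ln(45000) + 0.125·ln(34000) + 0.625·ln(21000) = 2.6786 + 1.3043 + 6.2202 = 10.2031
CE = e^10.2031 ≈ 26986.72

$26,986.72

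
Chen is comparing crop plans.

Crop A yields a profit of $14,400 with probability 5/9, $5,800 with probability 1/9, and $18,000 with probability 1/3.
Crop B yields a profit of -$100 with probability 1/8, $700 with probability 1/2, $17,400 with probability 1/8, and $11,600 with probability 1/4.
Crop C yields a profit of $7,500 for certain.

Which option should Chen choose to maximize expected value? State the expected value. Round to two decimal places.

Crop A ($14,644.44)

Crop A = 5/9 × 14400 + 1/9 × 5800 + 1/3 × 18000 = 8000 + 644.4444 + 6000 = 14644.4444
Crop B = 1/8 × (-100) + 1/2 × 700 + 1/8 × 17400 + 1/4 × 11600 = -12.5 + 350 + 2175 + 2900 = 5412.5
Crop C: 7500 (certain)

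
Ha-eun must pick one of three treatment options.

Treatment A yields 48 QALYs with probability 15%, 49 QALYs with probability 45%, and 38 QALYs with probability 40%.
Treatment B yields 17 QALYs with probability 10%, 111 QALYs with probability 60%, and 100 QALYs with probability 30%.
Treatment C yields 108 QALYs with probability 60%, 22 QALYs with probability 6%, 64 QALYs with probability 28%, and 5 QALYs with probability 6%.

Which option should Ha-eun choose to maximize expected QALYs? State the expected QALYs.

Treatment B (98.3 QALYs)

Treatment A = 0.15 × 48 + 0.45 × 49 + 0.4 × 38 = 7.2 + 22.05 + 15.2 = 44.45
Treatment B = 0.1 × 17 + 0.6 × 111 + 0.3 × 100 = 1.7 + 66.6 + 30 = 98.3
Treatment C = 0.6 × 108 + 0.06 × 22 + 0.28 × 64 + 0.06 × 5 = 64.8 + 1.32 + 17.92 + 0.3 = 84.34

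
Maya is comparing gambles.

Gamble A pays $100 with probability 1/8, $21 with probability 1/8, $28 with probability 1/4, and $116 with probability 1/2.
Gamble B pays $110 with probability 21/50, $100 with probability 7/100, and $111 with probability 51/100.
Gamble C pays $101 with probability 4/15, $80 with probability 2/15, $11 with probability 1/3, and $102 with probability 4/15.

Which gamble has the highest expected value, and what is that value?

Gamble B ($109.81)

Gamble A = 1/8 × 100 + 1/8 × 21 + 1/4 × 28 + 1/2 × 116 = 12.5 + 2.625 + 7 + 58 = 80.125
Gamble B = 21/50 × 110 + 7/100 × 100 + 51/100 × 111 = 46.2 + 7 + 56.61 = 109.81
Gamble C = 4/15 × 101 + 2/15 × 80 + 1/3 × 11 + 4/15 × 102 = 26.9333 + 10.6667 + 3.6667 + 27.2 = 68.4667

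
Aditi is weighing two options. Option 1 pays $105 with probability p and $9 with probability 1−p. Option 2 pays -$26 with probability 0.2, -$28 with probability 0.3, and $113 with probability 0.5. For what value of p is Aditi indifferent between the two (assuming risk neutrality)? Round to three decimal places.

EV(Option 2) = 0.2 × (-26) + 0.3 × (-28) + 0.5 × 113 = -5.2 − 8.4 + 56.5 = 42.9
p·105 + (1−p)·9 = 42.9
96p + 9 = 42.9
p = (42.9 − 9) / 96

p = 0.353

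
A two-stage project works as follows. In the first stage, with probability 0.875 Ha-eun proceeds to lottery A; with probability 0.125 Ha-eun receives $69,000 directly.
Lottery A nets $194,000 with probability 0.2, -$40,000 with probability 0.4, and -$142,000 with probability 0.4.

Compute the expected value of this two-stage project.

-$21,125

EV(A) = 0.2 × 194000 + 0.4 × (-40000) + 0.4 × (-142000) = 38800 − 16000 − 56800 = -34000
Branch B: 69000 (certain)
Overall = 0.875 × (-34000) + 0.125 × 69000 = -29750 + 8625 = -21125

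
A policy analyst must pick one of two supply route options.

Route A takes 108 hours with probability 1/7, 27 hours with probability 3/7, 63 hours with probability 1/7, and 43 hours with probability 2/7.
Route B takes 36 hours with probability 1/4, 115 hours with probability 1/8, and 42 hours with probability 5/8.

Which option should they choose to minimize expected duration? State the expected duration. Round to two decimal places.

Route A (48.29 hours)

Route A = 1/7 × 108 + 3/7 × 27 + 1/7 × 63 + 2/7 × 43 = 15.4286 + 11.5714 + 9 + 12.2857 = 48.2857
Route B = 1/4 × 36 + 1/8 × 115 + 5/8 × 42 = 9 + 14.375 + 26.25 = 49.625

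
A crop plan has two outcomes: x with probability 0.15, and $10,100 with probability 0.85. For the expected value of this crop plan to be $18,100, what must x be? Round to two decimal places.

0.15·x + 0.85·10100 = 18100
0.15·x = 18100 − 8585 = 9515
x = 9515 / 0.15 = 63433.3333

x = $63,433.33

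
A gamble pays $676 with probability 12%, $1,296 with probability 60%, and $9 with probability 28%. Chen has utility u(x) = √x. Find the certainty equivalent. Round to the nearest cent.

$653.31

E[u] = 0.12·√676 + 0.6·√1296 + 0.28·√9 = 0.12·26 + 0.6·36 + 0.28·3 = 25.56
CE = (25.56)² = 653.3136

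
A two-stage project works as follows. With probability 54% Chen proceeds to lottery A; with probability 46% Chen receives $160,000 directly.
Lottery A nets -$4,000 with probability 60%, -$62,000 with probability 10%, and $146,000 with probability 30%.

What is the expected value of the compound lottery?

EV(A) = 0.6 × (-4000) + 0.1 × (-62000) + 0.3 × 146000 = -2400 − 6200 + 43800 = 35200
Branch B: 160000 (certain)
Overall = 0.54 × 35200 + 0.46 × 160000 = 19008 + 73600 = 92608

$92,608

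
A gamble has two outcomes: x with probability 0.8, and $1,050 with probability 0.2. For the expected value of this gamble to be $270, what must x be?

0.8·x + 0.2·1050 = 270
0.8·x = 270 − 210 = 60
x = 60 / 0.8 = 75

x = $75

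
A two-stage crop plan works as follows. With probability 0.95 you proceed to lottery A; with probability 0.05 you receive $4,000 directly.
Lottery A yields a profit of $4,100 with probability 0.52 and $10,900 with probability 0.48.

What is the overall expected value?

EV(A) = 0.52 × 4100 + 0.48 × 10900 = 2132 + 5232 = 7364
Branch B: 4000 (certain)
Overall = 0.95 × 7364 + 0.05 × 4000 = 6995.8 + 200 = 7195.8

$7,195.80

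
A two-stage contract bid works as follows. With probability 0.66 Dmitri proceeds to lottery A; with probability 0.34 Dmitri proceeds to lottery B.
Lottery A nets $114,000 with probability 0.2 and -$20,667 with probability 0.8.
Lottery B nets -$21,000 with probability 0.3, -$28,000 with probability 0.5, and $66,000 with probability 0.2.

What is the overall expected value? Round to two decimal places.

EV(A) = 0.2 × 114000 + 0.8 × (-20667) = 22800 − 16533.6 = 6266.4
EV(B) = 0.3 × (-21000) + 0.5 × (-28000) + 0.2 × 66000 = -6300 − 14000 + 13200 = -7100
Overall = 0.66 × 6266.4 + 0.34 × (-7100) = 4135.824 − 2414 = 1721.824

$1,721.82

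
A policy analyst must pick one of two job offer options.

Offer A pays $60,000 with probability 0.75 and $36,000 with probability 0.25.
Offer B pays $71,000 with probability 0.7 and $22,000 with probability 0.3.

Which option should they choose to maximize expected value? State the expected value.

Offer B ($56,300)

Offer A = 0.75 × 60000 + 0.25 × 36000 = 45000 + 9000 = 54000
Offer B = 0.7 × 71000 + 0.3 × 22000 = 49700 + 6600 = 56300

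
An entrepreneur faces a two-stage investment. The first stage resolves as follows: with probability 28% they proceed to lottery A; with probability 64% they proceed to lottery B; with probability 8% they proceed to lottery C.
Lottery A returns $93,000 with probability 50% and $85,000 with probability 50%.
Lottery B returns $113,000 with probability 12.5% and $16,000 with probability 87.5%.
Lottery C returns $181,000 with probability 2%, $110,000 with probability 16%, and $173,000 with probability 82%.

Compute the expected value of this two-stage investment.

EV(A) = 0.5 × 93000 + 0.5 × 85000 = 46500 + 42500 = 89000
EV(B) = 0.125 × 113000 + 0.875 × 16000 = 14125 + 14000 = 28125
EV(C) = 0.02 × 181000 + 0.16 × 110000 + 0.82 × 173000 = 3620 + 17600 + 141860 = 163080
Overall = 0.28 × 89000 + 0.64 × 28125 + 0.08 × 163080 = 24920 + 18000 + 13046.4 = 55966.4

$55,966.40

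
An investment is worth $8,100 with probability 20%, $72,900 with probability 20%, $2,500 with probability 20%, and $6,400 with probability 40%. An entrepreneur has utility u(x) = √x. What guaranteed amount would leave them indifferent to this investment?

E[u] = 0.2·√8100 + 0.2·√72900 + 0.2·√2500 + 0.4·√6400 = 0.2·90 + 0.2·270 + 0.2·50 + 0.4·80 = 114
CE = (114)² = 12996

$12,996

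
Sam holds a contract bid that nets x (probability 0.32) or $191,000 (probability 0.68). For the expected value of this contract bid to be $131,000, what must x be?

x = $3,500

0.32·x + 0.68·191000 = 131000
0.32·x = 131000 − 129880 = 1120
x = 1120 / 0.32 = 3500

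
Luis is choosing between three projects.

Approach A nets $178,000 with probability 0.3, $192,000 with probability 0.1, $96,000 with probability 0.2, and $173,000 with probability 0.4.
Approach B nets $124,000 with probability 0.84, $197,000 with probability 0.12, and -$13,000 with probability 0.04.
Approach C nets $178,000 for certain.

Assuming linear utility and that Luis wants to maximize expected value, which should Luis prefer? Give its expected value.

Approach C ($178,000)

Approach A = 0.3 × 178000 + 0.1 × 192000 + 0.2 × 96000 + 0.4 × 173000 = 53400 + 19200 + 19200 + 69200 = 161000
Approach B = 0.84 × 124000 + 0.12 × 197000 + 0.04 × (-13000) = 104160 + 23640 − 520 = 127280
Approach C: 178000 (certain)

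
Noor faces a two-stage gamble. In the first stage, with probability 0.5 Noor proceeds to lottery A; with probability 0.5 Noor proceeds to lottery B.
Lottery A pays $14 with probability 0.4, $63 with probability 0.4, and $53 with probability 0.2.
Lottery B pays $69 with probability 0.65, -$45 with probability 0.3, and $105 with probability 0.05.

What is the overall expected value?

EV(A) = 0.4 × 14 + 0.4 × 63 + 0.2 × 53 = 5.6 + 25.2 + 10.6 = 41.4
EV(B) = 0.65 × 69 + 0.3 × (-45) + 0.05 × 105 = 44.85 − 13.5 + 5.25 = 36.6
Overall = 0.5 × 41.4 + 0.5 × 36.6 = 20.7 + 18.3 = 39

$39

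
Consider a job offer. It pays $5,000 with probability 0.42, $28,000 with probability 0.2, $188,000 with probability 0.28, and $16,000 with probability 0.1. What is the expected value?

$61,940

EV = 0.42 × 5000 + 0.2 × 28000 + 0.28 × 188000 + 0.1 × 16000 = 2100 + 5600 + 52640 + 1600 = 61940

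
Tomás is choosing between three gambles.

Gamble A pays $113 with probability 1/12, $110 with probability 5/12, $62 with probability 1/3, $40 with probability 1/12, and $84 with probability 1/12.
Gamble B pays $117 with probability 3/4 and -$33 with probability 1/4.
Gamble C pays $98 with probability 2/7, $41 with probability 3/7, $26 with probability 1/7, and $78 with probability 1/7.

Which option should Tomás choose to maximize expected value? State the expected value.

Gamble A ($86.25)

Gamble A = 1/12 × 113 + 5/12 × 110 + 1/3 × 62 + 1/12 × 40 + 1/12 × 84 = 9.4167 + 45.8333 + 20.6667 + 3.3333 + 7 = 86.25
Gamble B = 3/4 × 117 + 1/4 × (-33) = 87.75 − 8.25 = 79.5
Gamble C = 2/7 × 98 + 3/7 × 41 + 1/7 × 26 + 1/7 × 78 = 28 + 17.5714 + 3.7143 + 11.1429 = 60.4286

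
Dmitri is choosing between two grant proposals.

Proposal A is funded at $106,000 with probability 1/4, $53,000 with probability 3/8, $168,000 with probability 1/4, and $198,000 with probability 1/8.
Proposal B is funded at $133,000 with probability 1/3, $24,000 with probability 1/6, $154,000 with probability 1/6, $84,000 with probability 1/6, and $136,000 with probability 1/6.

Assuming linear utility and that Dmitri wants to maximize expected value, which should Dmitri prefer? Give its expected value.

Proposal A = 1/4 × 106000 + 3/8 × 53000 + 1/4 × 168000 + 1/8 × 198000 = 26500 + 19875 + 42000 + 24750 = 113125
Proposal B = 1/3 × 133000 + 1/6 × 24000 + 1/6 × 154000 + 1/6 × 84000 + 1/6 × 136000 = 44333.3333 + 4000 + 25666.6667 + 14000 + 22666.6667 = 110666.6667

Proposal A ($113,125)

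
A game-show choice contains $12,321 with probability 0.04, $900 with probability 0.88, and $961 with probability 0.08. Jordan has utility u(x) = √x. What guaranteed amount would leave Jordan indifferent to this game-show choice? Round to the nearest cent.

$1,110.22

E[u] = 0.04·√12321 + 0.88·√900 + 0.08·√961 = 0.04·111 + 0.88·30 + 0.08·31 = 33.32
CE = (33.32)² = 1110.2224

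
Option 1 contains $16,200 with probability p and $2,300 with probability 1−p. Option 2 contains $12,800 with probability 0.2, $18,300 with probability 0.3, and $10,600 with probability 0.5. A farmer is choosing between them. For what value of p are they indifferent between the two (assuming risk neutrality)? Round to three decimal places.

EV(Option 2) = 0.2 × 12800 + 0.3 × 18300 + 0.5 × 10600 = 2560 + 5490 + 5300 = 13350
p·16200 + (1−p)·2300 = 13350
13900p + 2300 = 13350
p = (13350 − 2300) / 13900

p = 0.795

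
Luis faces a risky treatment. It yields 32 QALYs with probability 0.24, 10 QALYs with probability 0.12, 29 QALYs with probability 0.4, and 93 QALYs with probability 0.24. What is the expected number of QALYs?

42.8 QALYs

EV = 0.24 × 32 + 0.12 × 10 + 0.4 × 29 + 0.24 × 93 = 7.68 + 1.2 + 11.6 + 22.32 = 42.8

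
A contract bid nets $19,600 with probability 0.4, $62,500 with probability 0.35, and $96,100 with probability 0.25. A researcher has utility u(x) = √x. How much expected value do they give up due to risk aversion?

E[u] = 0.4·√19600 + 0.35·√62500 + 0.25·√96100 = 0.4·140 + 0.35·250 + 0.25·310 = 221
CE = (221)² = 48841
Risk premium = EV − CE = 53740 − 48841 = 4899

$4,899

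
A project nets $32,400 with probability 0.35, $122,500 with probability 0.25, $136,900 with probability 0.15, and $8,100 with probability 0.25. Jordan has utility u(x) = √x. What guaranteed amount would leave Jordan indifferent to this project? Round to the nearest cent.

$52,212.25

E[u] = 0.35·√32400 + 0.25·√122500 + 0.15·√136900 + 0.25·√8100 = 0.35·180 + 0.25·350 + 0.15·370 + 0.25·90 = 228.5
CE = (228.5)² = 52212.25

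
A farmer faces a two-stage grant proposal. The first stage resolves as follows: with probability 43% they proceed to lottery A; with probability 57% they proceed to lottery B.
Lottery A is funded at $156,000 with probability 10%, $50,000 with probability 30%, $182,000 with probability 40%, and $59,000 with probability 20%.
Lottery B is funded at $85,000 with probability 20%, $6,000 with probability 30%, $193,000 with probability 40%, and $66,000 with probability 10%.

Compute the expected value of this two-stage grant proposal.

$108,018

EV(A) = 0.1 × 156000 + 0.3 × 50000 + 0.4 × 182000 + 0.2 × 59000 = 15600 + 15000 + 72800 + 11800 = 115200
EV(B) = 0.2 × 85000 + 0.3 × 6000 + 0.4 × 193000 + 0.1 × 66000 = 17000 + 1800 + 77200 + 6600 = 102600
Overall = 0.43 × 115200 + 0.57 × 102600 = 49536 + 58482 = 108018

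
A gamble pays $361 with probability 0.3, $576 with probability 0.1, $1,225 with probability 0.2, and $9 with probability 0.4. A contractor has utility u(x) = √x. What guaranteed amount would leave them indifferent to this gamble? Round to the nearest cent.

$265.69

E[u] = 0.3·√361 + 0.1·√576 + 0.2·√1225 + 0.4·√9 = 0.3·19 + 0.1·24 + 0.2·35 + 0.4·3 = 16.3
CE = (16.3)² = 265.69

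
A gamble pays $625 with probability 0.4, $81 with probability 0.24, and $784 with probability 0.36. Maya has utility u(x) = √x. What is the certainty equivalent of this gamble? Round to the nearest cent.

E[u] = 0.4·√625 + 0.24·√81 + 0.36·√784 = 0.4·25 + 0.24·9 + 0.36·28 = 22.24
CE = (22.24)² = 494.6176

$494.62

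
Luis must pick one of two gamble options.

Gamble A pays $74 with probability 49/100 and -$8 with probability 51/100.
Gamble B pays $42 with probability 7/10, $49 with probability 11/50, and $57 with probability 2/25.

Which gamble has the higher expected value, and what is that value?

Gamble A = 49/100 × 74 + 51/100 × (-8) = 36.26 − 4.08 = 32.18
Gamble B = 7/10 × 42 + 11/50 × 49 + 2/25 × 57 = 29.4 + 10.78 + 4.56 = 44.74

Gamble B ($44.74)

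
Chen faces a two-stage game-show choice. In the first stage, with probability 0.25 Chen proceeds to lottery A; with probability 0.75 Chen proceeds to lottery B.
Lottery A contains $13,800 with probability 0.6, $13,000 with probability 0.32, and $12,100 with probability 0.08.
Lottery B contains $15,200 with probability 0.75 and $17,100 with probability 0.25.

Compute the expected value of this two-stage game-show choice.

EV(A) = 0.6 × 13800 + 0.32 × 13000 + 0.08 × 12100 = 8280 + 4160 + 968 = 13408
EV(B) = 0.75 × 15200 + 0.25 × 17100 = 11400 + 4275 = 15675
Overall = 0.25 × 13408 + 0.75 × 15675 = 3352 + 11756.25 = 15108.25

$15,108.25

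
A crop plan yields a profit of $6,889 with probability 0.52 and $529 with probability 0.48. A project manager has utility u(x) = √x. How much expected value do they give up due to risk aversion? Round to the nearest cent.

$898.56

E[u] = 0.52·√6889 + 0.48·√529 = 0.52·83 + 0.48·23 = 54.2
CE = (54.2)² = 2937.64
Risk premium = EV − CE = 3836.2 − 2937.64 = 898.56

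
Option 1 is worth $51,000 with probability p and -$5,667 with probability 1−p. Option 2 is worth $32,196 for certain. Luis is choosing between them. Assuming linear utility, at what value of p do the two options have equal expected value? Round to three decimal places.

p = 0.668

p·51000 + (1−p)·(-5667) = 32196
56667p − 5667 = 32196
p = (32196 + 5667) / 56667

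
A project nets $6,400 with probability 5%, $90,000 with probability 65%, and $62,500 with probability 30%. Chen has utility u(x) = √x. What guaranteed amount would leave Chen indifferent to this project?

E[u] = 0.05·√6400 + 0.65·√90000 + 0.3·√62500 = 0.05·80 + 0.65·300 + 0.3·250 = 274
CE = (274)² = 75076

$75,076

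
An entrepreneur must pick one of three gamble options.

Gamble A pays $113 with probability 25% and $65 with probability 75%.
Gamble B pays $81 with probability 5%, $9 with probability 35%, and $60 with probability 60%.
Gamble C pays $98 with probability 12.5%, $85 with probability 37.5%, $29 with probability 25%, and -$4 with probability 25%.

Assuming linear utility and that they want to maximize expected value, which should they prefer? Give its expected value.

Gamble A = 0.25 × 113 + 0.75 × 65 = 28.25 + 48.75 = 77
Gamble B = 0.05 × 81 + 0.35 × 9 + 0.6 × 60 = 4.05 + 3.15 + 36 = 43.2
Gamble C = 0.125 × 98 + 0.375 × 85 + 0.25 × 29 + 0.25 × (-4) = 12.25 + 31.875 + 7.25 − 1 = 50.375

Gamble A ($77)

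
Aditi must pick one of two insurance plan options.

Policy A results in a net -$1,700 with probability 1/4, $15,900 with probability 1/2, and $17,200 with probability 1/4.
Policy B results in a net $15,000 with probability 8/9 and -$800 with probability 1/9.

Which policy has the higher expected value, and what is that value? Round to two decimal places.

Policy B ($13,244.44)

Policy A = 1/4 × (-1700) + 1/2 × 15900 + 1/4 × 17200 = -425 + 7950 + 4300 = 11825
Policy B = 8/9 × 15000 + 1/9 × (-800) = 13333.3333 − 88.8889 = 13244.4444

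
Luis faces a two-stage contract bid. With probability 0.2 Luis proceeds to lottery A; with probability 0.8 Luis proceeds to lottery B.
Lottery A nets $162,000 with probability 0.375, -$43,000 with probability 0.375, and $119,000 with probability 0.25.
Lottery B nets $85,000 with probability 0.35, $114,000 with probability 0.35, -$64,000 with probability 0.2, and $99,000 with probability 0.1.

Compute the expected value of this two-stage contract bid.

$68,275

EV(A) = 0.375 × 162000 + 0.375 × (-43000) + 0.25 × 119000 = 60750 − 16125 + 29750 = 74375
EV(B) = 0.35 × 85000 + 0.35 × 114000 + 0.2 × (-64000) + 0.1 × 99000 = 29750 + 39900 − 12800 + 9900 = 66750
Overall = 0.2 × 74375 + 0.8 × 66750 = 14875 + 53400 = 68275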